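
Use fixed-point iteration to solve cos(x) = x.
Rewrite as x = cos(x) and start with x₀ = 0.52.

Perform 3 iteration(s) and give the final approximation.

Equation: cos(x) = x
Fixed-point form: x = cos(x)
x₀ = 0.52

x_1 = g(0.520000) = 0.867819
x_2 = g(0.867819) = 0.646492
x_3 = g(0.646492) = 0.798202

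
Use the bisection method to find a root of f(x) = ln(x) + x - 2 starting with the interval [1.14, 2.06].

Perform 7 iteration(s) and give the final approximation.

f(x) = ln(x) + x - 2
Initial interval: [1.14, 2.06]

Iteration 1:
  c_1 = (1.140000 + 2.060000)/2 = 1.600000
  f(c_1) = f(1.600000) = 0.070004
  f(a) × f(c) < 0, new interval: [1.140000, 1.600000]
Iteration 2:
  c_2 = (1.140000 + 1.600000)/2 = 1.370000
  f(c_2) = f(1.370000) = -0.315189
  f(a) × f(c) ≥ 0, new interval: [1.370000, 1.600000]
Iteration 3:
  c_3 = (1.370000 + 1.600000)/2 = 1.485000
  f(c_3) = f(1.485000) = -0.119585
  f(a) × f(c) ≥ 0, new interval: [1.485000, 1.600000]
Iteration 4:
  c_4 = (1.485000 + 1.600000)/2 = 1.542500
  f(c_4) = f(1.542500) = -0.024096
  f(a) × f(c) ≥ 0, new interval: [1.542500, 1.600000]
Iteration 5:
  c_5 = (1.542500 + 1.600000)/2 = 1.571250
  f(c_5) = f(1.571250) = 0.023121
  f(a) × f(c) < 0, new interval: [1.542500, 1.571250]
Iteration 6:
  c_6 = (1.542500 + 1.571250)/2 = 1.556875
  f(c_6) = f(1.556875) = -0.000444
  f(a) × f(c) ≥ 0, new interval: [1.556875, 1.571250]
Iteration 7:
  c_7 = (1.556875 + 1.571250)/2 = 1.564062
  f(c_7) = f(1.564062) = 0.011349
  f(a) × f(c) < 0, new interval: [1.556875, 1.564062]

After 7 iteration(s), the approximation is c_7 = 1.564062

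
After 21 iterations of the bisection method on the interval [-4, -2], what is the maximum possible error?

Bisection error bound: |error| ≤ (b-a)/2^n
|error| ≤ (-2 - (-4))/2^21 = 2/2^21
|error| ≤ 0.0000009537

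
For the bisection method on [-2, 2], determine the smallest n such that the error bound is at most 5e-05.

We need (b-a)/2^n ≤ 5e-05
(2 - (-2))/2^n ≤ 5e-05
4/2^n ≤ 5e-05
2^n ≥ 80000
n ≥ log₂(80000) = 16.29
n ≥ 17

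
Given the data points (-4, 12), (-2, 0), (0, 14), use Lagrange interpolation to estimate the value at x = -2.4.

Lagrange interpolation formula:
P(x) = Σ yᵢ × Lᵢ(x)
where Lᵢ(x) = Π_{j≠i} (x - xⱼ)/(xᵢ - xⱼ)

L_0(-2.4) = (-2.4 - (-2))/(-4 - (-2)) × (-2.4 - 0)/(-4 - 0) = 0.120000
L_1(-2.4) = (-2.4 - (-4))/(-2 - (-4)) × (-2.4 - 0)/(-2 - 0) = 0.960000
L_2(-2.4) = (-2.4 - (-4))/(0 - (-4)) × (-2.4 - (-2))/(0 - (-2)) = -0.080000

P(-2.4) = 12×L_0(-2.4) + 0×L_1(-2.4) + 14×L_2(-2.4)
P(-2.4) = 0.320000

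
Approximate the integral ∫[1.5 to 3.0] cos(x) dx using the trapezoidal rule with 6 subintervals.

f(x) = cos(x)
a = 1.5, b = 3.0, n = 6
h = (b - a)/n = 0.250000

Trapezoidal rule: (h/2)[f(x₀) + 2f(x₁) + 2f(x₂) + ... + f(xₙ)]

x_0 = 1.5000, f(x_0) = 0.070737, coefficient = 1
x_1 = 1.7500, f(x_1) = -0.178246, coefficient = 2
x_2 = 2.0000, f(x_2) = -0.416147, coefficient = 2
x_3 = 2.2500, f(x_3) = -0.628174, coefficient = 2
x_4 = 2.5000, f(x_4) = -0.801144, coefficient = 2
x_5 = 2.7500, f(x_5) = -0.924302, coefficient = 2
x_6 = 3.0000, f(x_6) = -0.989992, coefficient = 1

I ≈ (0.250000/2) × -6.815280 = -0.851910
Exact value: -0.856375
Error: 0.004465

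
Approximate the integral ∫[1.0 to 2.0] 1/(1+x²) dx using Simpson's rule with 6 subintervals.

f(x) = 1/(1+x²)
a = 1.0, b = 2.0, n = 6
h = (b - a)/n = 0.166667

Simpson's rule: (h/3)[f(x₀) + 4f(x₁) + 2f(x₂) + ... + f(xₙ)]

x_0 = 1.0000, f(x_0) = 0.500000, coefficient = 1
x_1 = 1.1667, f(x_1) = 0.423529, coefficient = 4
x_2 = 1.3333, f(x_2) = 0.360000, coefficient = 2
x_3 = 1.5000, f(x_3) = 0.307692, coefficient = 4
x_4 = 1.6667, f(x_4) = 0.264706, coefficient = 2
x_5 = 1.8333, f(x_5) = 0.229299, coefficient = 4
x_6 = 2.0000, f(x_6) = 0.200000, coefficient = 1

I ≈ (0.166667/3) × 5.791496 = 0.321750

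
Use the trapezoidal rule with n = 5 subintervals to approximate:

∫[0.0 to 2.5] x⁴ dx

f(x) = x⁴
a = 0.0, b = 2.5, n = 5
h = (b - a)/n = 0.500000

Trapezoidal rule: (h/2)[f(x₀) + 2f(x₁) + 2f(x₂) + ... + f(xₙ)]

x_0 = 0.0000, f(x_0) = 0.000000, coefficient = 1
x_1 = 0.5000, f(x_1) = 0.062500, coefficient = 2
x_2 = 1.0000, f(x_2) = 1.000000, coefficient = 2
x_3 = 1.5000, f(x_3) = 5.062500, coefficient = 2
x_4 = 2.0000, f(x_4) = 16.000000, coefficient = 2
x_5 = 2.5000, f(x_5) = 39.062500, coefficient = 1

I ≈ (0.500000/2) × 83.312500 = 20.828125
Exact value: 19.531250
Error: 1.296875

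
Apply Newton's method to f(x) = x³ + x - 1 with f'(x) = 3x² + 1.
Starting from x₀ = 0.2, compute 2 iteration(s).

f(x) = x³ + x - 1
f'(x) = 3x² + 1
x₀ = 0.2

Newton-Raphson formula: x_{n+1} = x_n - f(x_n)/f'(x_n)

Iteration 1:
  f(0.200000) = -0.792000
  f'(0.200000) = 1.120000
  x_1 = 0.200000 - (-0.792000)/1.120000 = 0.907143
Iteration 2:
  f(0.907143) = 0.653638
  f'(0.907143) = 3.468724
  x_2 = 0.907143 - 0.653638/3.468724 = 0.718705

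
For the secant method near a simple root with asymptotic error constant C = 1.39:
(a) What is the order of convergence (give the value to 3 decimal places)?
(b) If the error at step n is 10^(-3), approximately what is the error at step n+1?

(a) Secant method has superlinear convergence with order φ = (1+√5)/2 ≈ 1.618.
    This means |e_{n+1}| ≈ C|e_n|^1.618.

(b) With |e_n| = 10^(-3) and C = 1.39:
    |e_{n+1}| ≈ 1.39 × (10^(-3))^1.618 = 1.39 × 10^(-4.85)

(a) ≈ 1.618 (golden ratio); (b) |e_{n+1}| ≈ 1.945e-05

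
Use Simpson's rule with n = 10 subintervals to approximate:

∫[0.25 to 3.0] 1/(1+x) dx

f(x) = 1/(1+x)
a = 0.25, b = 3.0, n = 10
h = (b - a)/n = 0.275000

Simpson's rule: (h/3)[f(x₀) + 4f(x₁) + 2f(x₂) + ... + f(xₙ)]

x_0 = 0.2500, f(x_0) = 0.800000, coefficient = 1
x_1 = 0.5250, f(x_1) = 0.655738, coefficient = 4
x_2 = 0.8000, f(x_2) = 0.555556, coefficient = 2
x_3 = 1.0750, f(x_3) = 0.481928, coefficient = 4
x_4 = 1.3500, f(x_4) = 0.425532, coefficient = 2
x_5 = 1.6250, f(x_5) = 0.380952, coefficient = 4
x_6 = 1.9000, f(x_6) = 0.344828, coefficient = 2
x_7 = 2.1750, f(x_7) = 0.314961, coefficient = 4
x_8 = 2.4500, f(x_8) = 0.289855, coefficient = 2
x_9 = 2.7250, f(x_9) = 0.268456, coefficient = 4
x_10 = 3.0000, f(x_10) = 0.250000, coefficient = 1

I ≈ (0.275000/3) × 12.689679 = 1.163221
Exact value: 1.163151
Error: 0.000070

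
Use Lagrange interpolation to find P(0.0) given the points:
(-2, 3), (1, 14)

Lagrange interpolation formula:
P(x) = Σ yᵢ × Lᵢ(x)
where Lᵢ(x) = Π_{j≠i} (x - xⱼ)/(xᵢ - xⱼ)

L_0(0.0) = (0.0 - 1)/(-2 - 1) = 0.333333
L_1(0.0) = (0.0 - (-2))/(1 - (-2)) = 0.666667

P(0.0) = 3×L_0(0.0) + 14×L_1(0.0)
P(0.0) = 10.333333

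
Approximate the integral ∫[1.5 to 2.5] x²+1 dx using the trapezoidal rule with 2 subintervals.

f(x) = x²+1
a = 1.5, b = 2.5, n = 2
h = (b - a)/n = 0.500000

Trapezoidal rule: (h/2)[f(x₀) + 2f(x₁) + 2f(x₂) + ... + f(xₙ)]

x_0 = 1.5000, f(x_0) = 3.250000, coefficient = 1
x_1 = 2.0000, f(x_1) = 5.000000, coefficient = 2
x_2 = 2.5000, f(x_2) = 7.250000, coefficient = 1

I ≈ (0.500000/2) × 20.500000 = 5.125000
Exact value: 5.083333
Error: 0.041667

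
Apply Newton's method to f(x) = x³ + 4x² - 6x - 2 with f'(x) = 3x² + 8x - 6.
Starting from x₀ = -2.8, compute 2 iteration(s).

f(x) = x³ + 4x² - 6x - 2
f'(x) = 3x² + 8x - 6
x₀ = -2.8

Newton-Raphson formula: x_{n+1} = x_n - f(x_n)/f'(x_n)

Iteration 1:
  f(-2.800000) = 24.208000
  f'(-2.800000) = -4.880000
  x_1 = -2.800000 - 24.208000/(-4.880000) = 2.160656
Iteration 2:
  f(2.160656) = 13.796675
  f'(2.160656) = 25.290546
  x_2 = 2.160656 - 13.796675/25.290546 = 1.615129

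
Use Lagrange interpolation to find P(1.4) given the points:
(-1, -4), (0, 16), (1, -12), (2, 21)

Lagrange interpolation formula:
P(x) = Σ yᵢ × Lᵢ(x)
where Lᵢ(x) = Π_{j≠i} (x - xⱼ)/(xᵢ - xⱼ)

L_0(1.4) = (1.4 - 0)/(-1 - 0) × (1.4 - 1)/(-1 - 1) × (1.4 - 2)/(-1 - 2) = 0.056000
L_1(1.4) = (1.4 - (-1))/(0 - (-1)) × (1.4 - 1)/(0 - 1) × (1.4 - 2)/(0 - 2) = -0.288000
L_2(1.4) = (1.4 - (-1))/(1 - (-1)) × (1.4 - 0)/(1 - 0) × (1.4 - 2)/(1 - 2) = 1.008000
L_3(1.4) = (1.4 - (-1))/(2 - (-1)) × (1.4 - 0)/(2 - 0) × (1.4 - 1)/(2 - 1) = 0.224000

P(1.4) = (-4)×L_0(1.4) + 16×L_1(1.4) + (-12)×L_2(1.4) + 21×L_3(1.4)
P(1.4) = -12.224000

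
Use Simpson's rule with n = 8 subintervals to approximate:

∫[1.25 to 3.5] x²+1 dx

f(x) = x²+1
a = 1.25, b = 3.5, n = 8
h = (b - a)/n = 0.281250

Simpson's rule: (h/3)[f(x₀) + 4f(x₁) + 2f(x₂) + ... + f(xₙ)]

x_0 = 1.2500, f(x_0) = 2.562500, coefficient = 1
x_1 = 1.5312, f(x_1) = 3.344727, coefficient = 4
x_2 = 1.8125, f(x_2) = 4.285156, coefficient = 2
x_3 = 2.0938, f(x_3) = 5.383789, coefficient = 4
x_4 = 2.3750, f(x_4) = 6.640625, coefficient = 2
x_5 = 2.6562, f(x_5) = 8.055664, coefficient = 4
x_6 = 2.9375, f(x_6) = 9.628906, coefficient = 2
x_7 = 3.2188, f(x_7) = 11.360352, coefficient = 4
x_8 = 3.5000, f(x_8) = 13.250000, coefficient = 1

I ≈ (0.281250/3) × 169.500000 = 15.890625
Exact value: 15.890625
Error: 0.000000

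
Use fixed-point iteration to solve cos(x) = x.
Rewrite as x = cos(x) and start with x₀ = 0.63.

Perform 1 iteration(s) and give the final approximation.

Equation: cos(x) = x
Fixed-point form: x = cos(x)
x₀ = 0.63

x_1 = g(0.630000) = 0.808028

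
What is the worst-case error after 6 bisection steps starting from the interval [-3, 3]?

Bisection error bound: |error| ≤ (b-a)/2^n
|error| ≤ (3 - (-3))/2^6 = 6/2^6
|error| ≤ 0.0937500000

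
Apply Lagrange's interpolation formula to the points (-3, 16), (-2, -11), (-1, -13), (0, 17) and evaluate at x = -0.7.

Lagrange interpolation formula:
P(x) = Σ yᵢ × Lᵢ(x)
where Lᵢ(x) = Π_{j≠i} (x - xⱼ)/(xᵢ - xⱼ)

L_0(-0.7) = (-0.7 - (-2))/(-3 - (-2)) × (-0.7 - (-1))/(-3 - (-1)) × (-0.7 - 0)/(-3 - 0) = 0.045500
L_1(-0.7) = (-0.7 - (-3))/(-2 - (-3)) × (-0.7 - (-1))/(-2 - (-1)) × (-0.7 - 0)/(-2 - 0) = -0.241500
L_2(-0.7) = (-0.7 - (-3))/(-1 - (-3)) × (-0.7 - (-2))/(-1 - (-2)) × (-0.7 - 0)/(-1 - 0) = 1.046500
L_3(-0.7) = (-0.7 - (-3))/(0 - (-3)) × (-0.7 - (-2))/(0 - (-2)) × (-0.7 - (-1))/(0 - (-1)) = 0.149500

P(-0.7) = 16×L_0(-0.7) + (-11)×L_1(-0.7) + (-13)×L_2(-0.7) + 17×L_3(-0.7)
P(-0.7) = -7.678500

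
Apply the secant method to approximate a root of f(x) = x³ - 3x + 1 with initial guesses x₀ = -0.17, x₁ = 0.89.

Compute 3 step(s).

f(x) = x³ - 3x + 1
x₀ = -0.17, x₁ = 0.89

Secant formula: x_{n+1} = x_n - f(x_n)(x_n - x_{n-1})/(f(x_n) - f(x_{n-1}))

Iteration 1:
  f(-0.170000) = 1.505087
  f(0.890000) = -0.965031
  x_2 = 0.890000 - (-0.965031)×(0.890000 - (-0.170000))/(-0.965031 - 1.505087)
       = 0.475877
Iteration 2:
  f(0.890000) = -0.965031
  f(0.475877) = -0.319864
  x_3 = 0.475877 - (-0.319864)×(0.475877 - 0.890000)/(-0.319864 - (-0.965031))
       = 0.270561
Iteration 3:
  f(0.475877) = -0.319864
  f(0.270561) = 0.208124
  x_4 = 0.270561 - 0.208124×(0.270561 - 0.475877)/(0.208124 - (-0.319864))
       = 0.351493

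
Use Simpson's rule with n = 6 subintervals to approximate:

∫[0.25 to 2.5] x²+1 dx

f(x) = x²+1
a = 0.25, b = 2.5, n = 6
h = (b - a)/n = 0.375000

Simpson's rule: (h/3)[f(x₀) + 4f(x₁) + 2f(x₂) + ... + f(xₙ)]

x_0 = 0.2500, f(x_0) = 1.062500, coefficient = 1
x_1 = 0.6250, f(x_1) = 1.390625, coefficient = 4
x_2 = 1.0000, f(x_2) = 2.000000, coefficient = 2
x_3 = 1.3750, f(x_3) = 2.890625, coefficient = 4
x_4 = 1.7500, f(x_4) = 4.062500, coefficient = 2
x_5 = 2.1250, f(x_5) = 5.515625, coefficient = 4
x_6 = 2.5000, f(x_6) = 7.250000, coefficient = 1

I ≈ (0.375000/3) × 59.625000 = 7.453125
Exact value: 7.453125
Error: 0.000000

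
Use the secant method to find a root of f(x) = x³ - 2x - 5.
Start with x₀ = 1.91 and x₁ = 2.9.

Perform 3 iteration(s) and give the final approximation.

f(x) = x³ - 2x - 5
x₀ = 1.91, x₁ = 2.9

Secant formula: x_{n+1} = x_n - f(x_n)(x_n - x_{n-1})/(f(x_n) - f(x_{n-1}))

Iteration 1:
  f(1.910000) = -1.852129
  f(2.900000) = 13.589000
  x_2 = 2.900000 - 13.589000×(2.900000 - 1.910000)/(13.589000 - (-1.852129))
       = 2.028748
Iteration 2:
  f(2.900000) = 13.589000
  f(2.028748) = -0.707535
  x_3 = 2.028748 - (-0.707535)×(2.028748 - 2.900000)/(-0.707535 - 13.589000)
       = 2.071866
Iteration 3:
  f(2.028748) = -0.707535
  f(2.071866) = -0.249975
  x_4 = 2.071866 - (-0.249975)×(2.071866 - 2.028748)/(-0.249975 - (-0.707535))
       = 2.095423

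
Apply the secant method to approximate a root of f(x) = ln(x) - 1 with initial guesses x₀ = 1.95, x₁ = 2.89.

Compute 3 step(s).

f(x) = ln(x) - 1
x₀ = 1.95, x₁ = 2.89

Secant formula: x_{n+1} = x_n - f(x_n)(x_n - x_{n-1})/(f(x_n) - f(x_{n-1}))

Iteration 1:
  f(1.950000) = -0.332171
  f(2.890000) = 0.061257
  x_2 = 2.890000 - 0.061257×(2.890000 - 1.950000)/(0.061257 - (-0.332171))
       = 2.743642
Iteration 2:
  f(2.890000) = 0.061257
  f(2.743642) = 0.009286
  x_3 = 2.743642 - 0.009286×(2.743642 - 2.890000)/(0.009286 - 0.061257)
       = 2.717490
Iteration 3:
  f(2.743642) = 0.009286
  f(2.717490) = -0.000291
  x_4 = 2.717490 - (-0.000291)×(2.717490 - 2.743642)/(-0.000291 - 0.009286)
       = 2.718286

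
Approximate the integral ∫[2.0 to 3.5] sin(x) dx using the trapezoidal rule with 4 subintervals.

f(x) = sin(x)
a = 2.0, b = 3.5, n = 4
h = (b - a)/n = 0.375000

Trapezoidal rule: (h/2)[f(x₀) + 2f(x₁) + 2f(x₂) + ... + f(xₙ)]

x_0 = 2.0000, f(x_0) = 0.909297, coefficient = 1
x_1 = 2.3750, f(x_1) = 0.693685, coefficient = 2
x_2 = 2.7500, f(x_2) = 0.381661, coefficient = 2
x_3 = 3.1250, f(x_3) = 0.016592, coefficient = 2
x_4 = 3.5000, f(x_4) = -0.350783, coefficient = 1

I ≈ (0.375000/2) × 2.742390 = 0.514198
Exact value: 0.520310
Error: 0.006112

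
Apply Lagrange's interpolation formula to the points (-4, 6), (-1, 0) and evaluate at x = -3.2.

Lagrange interpolation formula:
P(x) = Σ yᵢ × Lᵢ(x)
where Lᵢ(x) = Π_{j≠i} (x - xⱼ)/(xᵢ - xⱼ)

L_0(-3.2) = (-3.2 - (-1))/(-4 - (-1)) = 0.733333
L_1(-3.2) = (-3.2 - (-4))/(-1 - (-4)) = 0.266667

P(-3.2) = 6×L_0(-3.2) + 0×L_1(-3.2)
P(-3.2) = 4.400000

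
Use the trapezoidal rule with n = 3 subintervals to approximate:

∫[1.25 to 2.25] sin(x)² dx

f(x) = sin(x)²
a = 1.25, b = 2.25, n = 3
h = (b - a)/n = 0.333333

Trapezoidal rule: (h/2)[f(x₀) + 2f(x₁) + 2f(x₂) + ... + f(xₙ)]

x_0 = 1.2500, f(x_0) = 0.900572, coefficient = 1
x_1 = 1.5833, f(x_1) = 0.999843, coefficient = 2
x_2 = 1.9167, f(x_2) = 0.885068, coefficient = 2
x_3 = 2.2500, f(x_3) = 0.605398, coefficient = 1

I ≈ (0.333333/2) × 5.275792 = 0.879299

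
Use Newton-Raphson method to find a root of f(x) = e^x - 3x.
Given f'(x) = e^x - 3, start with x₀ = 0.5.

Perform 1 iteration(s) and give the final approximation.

f(x) = e^x - 3x
f'(x) = e^x - 3
x₀ = 0.5

Newton-Raphson formula: x_{n+1} = x_n - f(x_n)/f'(x_n)

Iteration 1:
  f(0.500000) = 0.148721
  f'(0.500000) = -1.351279
  x_1 = 0.500000 - 0.148721/(-1.351279) = 0.610060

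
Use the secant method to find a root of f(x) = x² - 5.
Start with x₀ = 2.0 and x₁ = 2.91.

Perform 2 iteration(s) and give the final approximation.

f(x) = x² - 5
x₀ = 2.0, x₁ = 2.91

Secant formula: x_{n+1} = x_n - f(x_n)(x_n - x_{n-1})/(f(x_n) - f(x_{n-1}))

Iteration 1:
  f(2.000000) = -1.000000
  f(2.910000) = 3.468100
  x_2 = 2.910000 - 3.468100×(2.910000 - 2.000000)/(3.468100 - (-1.000000))
       = 2.203666
Iteration 2:
  f(2.910000) = 3.468100
  f(2.203666) = -0.143856
  x_3 = 2.203666 - (-0.143856)×(2.203666 - 2.910000)/(-0.143856 - 3.468100)
       = 2.231798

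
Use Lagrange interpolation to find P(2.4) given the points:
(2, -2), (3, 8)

Lagrange interpolation formula:
P(x) = Σ yᵢ × Lᵢ(x)
where Lᵢ(x) = Π_{j≠i} (x - xⱼ)/(xᵢ - xⱼ)

L_0(2.4) = (2.4 - 3)/(2 - 3) = 0.600000
L_1(2.4) = (2.4 - 2)/(3 - 2) = 0.400000

P(2.4) = (-2)×L_0(2.4) + 8×L_1(2.4)
P(2.4) = 2.000000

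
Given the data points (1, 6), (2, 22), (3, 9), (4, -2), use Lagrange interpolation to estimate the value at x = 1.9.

Lagrange interpolation formula:
P(x) = Σ yᵢ × Lᵢ(x)
where Lᵢ(x) = Π_{j≠i} (x - xⱼ)/(xᵢ - xⱼ)

L_0(1.9) = (1.9 - 2)/(1 - 2) × (1.9 - 3)/(1 - 3) × (1.9 - 4)/(1 - 4) = 0.038500
L_1(1.9) = (1.9 - 1)/(2 - 1) × (1.9 - 3)/(2 - 3) × (1.9 - 4)/(2 - 4) = 1.039500
L_2(1.9) = (1.9 - 1)/(3 - 1) × (1.9 - 2)/(3 - 2) × (1.9 - 4)/(3 - 4) = -0.094500
L_3(1.9) = (1.9 - 1)/(4 - 1) × (1.9 - 2)/(4 - 2) × (1.9 - 3)/(4 - 3) = 0.016500

P(1.9) = 6×L_0(1.9) + 22×L_1(1.9) + 9×L_2(1.9) + (-2)×L_3(1.9)
P(1.9) = 22.216500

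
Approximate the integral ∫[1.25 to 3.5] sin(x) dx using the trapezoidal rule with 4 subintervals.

f(x) = sin(x)
a = 1.25, b = 3.5, n = 4
h = (b - a)/n = 0.562500

Trapezoidal rule: (h/2)[f(x₀) + 2f(x₁) + 2f(x₂) + ... + f(xₙ)]

x_0 = 1.2500, f(x_0) = 0.948985, coefficient = 1
x_1 = 1.8125, f(x_1) = 0.970932, coefficient = 2
x_2 = 2.3750, f(x_2) = 0.693685, coefficient = 2
x_3 = 2.9375, f(x_3) = 0.202679, coefficient = 2
x_4 = 3.5000, f(x_4) = -0.350783, coefficient = 1

I ≈ (0.562500/2) × 4.332792 = 1.218598
Exact value: 1.251779
Error: 0.033181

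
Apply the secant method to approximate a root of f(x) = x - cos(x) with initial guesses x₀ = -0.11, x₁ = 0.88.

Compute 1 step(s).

f(x) = x - cos(x)
x₀ = -0.11, x₁ = 0.88

Secant formula: x_{n+1} = x_n - f(x_n)(x_n - x_{n-1})/(f(x_n) - f(x_{n-1}))

Iteration 1:
  f(-0.110000) = -1.103956
  f(0.880000) = 0.242849
  x_2 = 0.880000 - 0.242849×(0.880000 - (-0.110000))/(0.242849 - (-1.103956))
       = 0.701488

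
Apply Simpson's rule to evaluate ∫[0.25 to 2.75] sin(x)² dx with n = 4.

f(x) = sin(x)²
a = 0.25, b = 2.75, n = 4
h = (b - a)/n = 0.625000

Simpson's rule: (h/3)[f(x₀) + 4f(x₁) + 2f(x₂) + ... + f(xₙ)]

x_0 = 0.2500, f(x_0) = 0.061209, coefficient = 1
x_1 = 0.8750, f(x_1) = 0.589123, coefficient = 4
x_2 = 1.5000, f(x_2) = 0.994996, coefficient = 2
x_3 = 2.1250, f(x_3) = 0.723044, coefficient = 4
x_4 = 2.7500, f(x_4) = 0.145665, coefficient = 1

I ≈ (0.625000/3) × 7.445533 = 1.551153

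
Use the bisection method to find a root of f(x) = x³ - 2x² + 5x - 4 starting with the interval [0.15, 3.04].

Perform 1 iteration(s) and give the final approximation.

f(x) = x³ - 2x² + 5x - 4
Initial interval: [0.15, 3.04]

Iteration 1:
  c_1 = (0.150000 + 3.040000)/2 = 1.595000
  f(c_1) = f(1.595000) = 2.944670
  f(a) × f(c) < 0, new interval: [0.150000, 1.595000]

After 1 iteration(s), the approximation is c_1 = 1.595000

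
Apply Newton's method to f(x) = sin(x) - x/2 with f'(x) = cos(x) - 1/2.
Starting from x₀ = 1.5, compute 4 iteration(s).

f(x) = sin(x) - x/2
f'(x) = cos(x) - 1/2
x₀ = 1.5

Newton-Raphson formula: x_{n+1} = x_n - f(x_n)/f'(x_n)

Iteration 1:
  f(1.500000) = 0.247495
  f'(1.500000) = -0.429263
  x_1 = 1.500000 - 0.247495/(-0.429263) = 2.076558
Iteration 2:
  f(2.076558) = -0.163473
  f'(2.076558) = -0.984474
  x_2 = 2.076558 - (-0.163473)/(-0.984474) = 1.910507
Iteration 3:
  f(1.910507) = -0.012402
  f'(1.910507) = -0.833214
  x_3 = 1.910507 - (-0.012402)/(-0.833214) = 1.895622
Iteration 4:
  f(1.895622) = -0.000105
  f'(1.895622) = -0.819144
  x_4 = 1.895622 - (-0.000105)/(-0.819144) = 1.895494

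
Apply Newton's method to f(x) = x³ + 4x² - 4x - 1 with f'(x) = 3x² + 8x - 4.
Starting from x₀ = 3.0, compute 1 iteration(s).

f(x) = x³ + 4x² - 4x - 1
f'(x) = 3x² + 8x - 4
x₀ = 3.0

Newton-Raphson formula: x_{n+1} = x_n - f(x_n)/f'(x_n)

Iteration 1:
  f(3.000000) = 50.000000
  f'(3.000000) = 47.000000
  x_1 = 3.000000 - 50.000000/47.000000 = 1.936170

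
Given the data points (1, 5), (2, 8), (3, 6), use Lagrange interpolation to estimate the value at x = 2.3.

Lagrange interpolation formula:
P(x) = Σ yᵢ × Lᵢ(x)
where Lᵢ(x) = Π_{j≠i} (x - xⱼ)/(xᵢ - xⱼ)

L_0(2.3) = (2.3 - 2)/(1 - 2) × (2.3 - 3)/(1 - 3) = -0.105000
L_1(2.3) = (2.3 - 1)/(2 - 1) × (2.3 - 3)/(2 - 3) = 0.910000
L_2(2.3) = (2.3 - 1)/(3 - 1) × (2.3 - 2)/(3 - 2) = 0.195000

P(2.3) = 5×L_0(2.3) + 8×L_1(2.3) + 6×L_2(2.3)
P(2.3) = 7.925000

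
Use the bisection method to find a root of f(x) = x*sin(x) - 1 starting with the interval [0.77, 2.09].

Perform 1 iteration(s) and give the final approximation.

f(x) = x*sin(x) - 1
Initial interval: [0.77, 2.09]

Iteration 1:
  c_1 = (0.770000 + 2.090000)/2 = 1.430000
  f(c_1) = f(1.430000) = 0.415850
  f(a) × f(c) < 0, new interval: [0.770000, 1.430000]

After 1 iteration(s), the approximation is c_1 = 1.430000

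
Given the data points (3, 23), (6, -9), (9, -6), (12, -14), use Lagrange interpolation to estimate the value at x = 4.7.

Lagrange interpolation formula:
P(x) = Σ yᵢ × Lᵢ(x)
where Lᵢ(x) = Π_{j≠i} (x - xⱼ)/(xᵢ - xⱼ)

L_0(4.7) = (4.7 - 6)/(3 - 6) × (4.7 - 9)/(3 - 9) × (4.7 - 12)/(3 - 12) = 0.251895
L_1(4.7) = (4.7 - 3)/(6 - 3) × (4.7 - 9)/(6 - 9) × (4.7 - 12)/(6 - 12) = 0.988204
L_2(4.7) = (4.7 - 3)/(9 - 3) × (4.7 - 6)/(9 - 6) × (4.7 - 12)/(9 - 12) = -0.298759
L_3(4.7) = (4.7 - 3)/(12 - 3) × (4.7 - 6)/(12 - 6) × (4.7 - 9)/(12 - 9) = 0.058660

P(4.7) = 23×L_0(4.7) + (-9)×L_1(4.7) + (-6)×L_2(4.7) + (-14)×L_3(4.7)
P(4.7) = -2.128938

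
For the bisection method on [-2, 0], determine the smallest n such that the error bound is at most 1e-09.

We need (b-a)/2^n ≤ 1e-09
(0 - (-2))/2^n ≤ 1e-09
2/2^n ≤ 1e-09
2^n ≥ 2000000000
n ≥ log₂(2000000000) = 30.90
n ≥ 31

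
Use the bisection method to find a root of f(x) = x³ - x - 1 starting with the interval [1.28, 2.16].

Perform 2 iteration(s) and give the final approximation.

f(x) = x³ - x - 1
Initial interval: [1.28, 2.16]

Iteration 1:
  c_1 = (1.280000 + 2.160000)/2 = 1.720000
  f(c_1) = f(1.720000) = 2.368448
  f(a) × f(c) < 0, new interval: [1.280000, 1.720000]
Iteration 2:
  c_2 = (1.280000 + 1.720000)/2 = 1.500000
  f(c_2) = f(1.500000) = 0.875000
  f(a) × f(c) < 0, new interval: [1.280000, 1.500000]

After 2 iteration(s), the approximation is c_2 = 1.500000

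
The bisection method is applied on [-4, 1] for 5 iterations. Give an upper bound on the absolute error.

Bisection error bound: |error| ≤ (b-a)/2^n
|error| ≤ (1 - (-4))/2^5 = 5/2^5
|error| ≤ 0.1562500000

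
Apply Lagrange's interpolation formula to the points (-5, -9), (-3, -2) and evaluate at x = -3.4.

Lagrange interpolation formula:
P(x) = Σ yᵢ × Lᵢ(x)
where Lᵢ(x) = Π_{j≠i} (x - xⱼ)/(xᵢ - xⱼ)

L_0(-3.4) = (-3.4 - (-3))/(-5 - (-3)) = 0.200000
L_1(-3.4) = (-3.4 - (-5))/(-3 - (-5)) = 0.800000

P(-3.4) = (-9)×L_0(-3.4) + (-2)×L_1(-3.4)
P(-3.4) = -3.400000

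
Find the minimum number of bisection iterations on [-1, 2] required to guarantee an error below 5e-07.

We need (b-a)/2^n ≤ 5e-07
(2 - (-1))/2^n ≤ 5e-07
3/2^n ≤ 5e-07
2^n ≥ 6000000
n ≥ log₂(6000000) = 22.52
n ≥ 23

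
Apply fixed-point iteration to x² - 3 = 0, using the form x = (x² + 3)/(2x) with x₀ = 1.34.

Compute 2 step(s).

Equation: x² - 3 = 0
Fixed-point form: x = (x² + 3)/(2x)
x₀ = 1.34

x_1 = g(1.340000) = 1.789403
x_2 = g(1.789403) = 1.732970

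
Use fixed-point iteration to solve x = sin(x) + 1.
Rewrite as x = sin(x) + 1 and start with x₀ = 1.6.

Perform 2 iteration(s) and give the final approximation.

Equation: x = sin(x) + 1
Fixed-point form: x = sin(x) + 1
x₀ = 1.6

x_1 = g(1.600000) = 1.999574
x_2 = g(1.999574) = 1.909475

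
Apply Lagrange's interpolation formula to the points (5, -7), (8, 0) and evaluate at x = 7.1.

Lagrange interpolation formula:
P(x) = Σ yᵢ × Lᵢ(x)
where Lᵢ(x) = Π_{j≠i} (x - xⱼ)/(xᵢ - xⱼ)

L_0(7.1) = (7.1 - 8)/(5 - 8) = 0.300000
L_1(7.1) = (7.1 - 5)/(8 - 5) = 0.700000

P(7.1) = (-7)×L_0(7.1) + 0×L_1(7.1)
P(7.1) = -2.100000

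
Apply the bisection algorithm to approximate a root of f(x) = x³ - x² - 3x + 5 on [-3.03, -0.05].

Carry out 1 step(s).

f(x) = x³ - x² - 3x + 5
Initial interval: [-3.03, -0.05]

Iteration 1:
  c_1 = (-3.030000 + (-0.050000))/2 = -1.540000
  f(c_1) = f(-1.540000) = 3.596136
  f(a) × f(c) < 0, new interval: [-3.030000, -1.540000]

After 1 iteration(s), the approximation is c_1 = -1.540000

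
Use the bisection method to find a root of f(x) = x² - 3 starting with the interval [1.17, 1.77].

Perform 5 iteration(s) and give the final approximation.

f(x) = x² - 3
Initial interval: [1.17, 1.77]

Iteration 1:
  c_1 = (1.170000 + 1.770000)/2 = 1.470000
  f(c_1) = f(1.470000) = -0.839100
  f(a) × f(c) ≥ 0, new interval: [1.470000, 1.770000]
Iteration 2:
  c_2 = (1.470000 + 1.770000)/2 = 1.620000
  f(c_2) = f(1.620000) = -0.375600
  f(a) × f(c) ≥ 0, new interval: [1.620000, 1.770000]
Iteration 3:
  c_3 = (1.620000 + 1.770000)/2 = 1.695000
  f(c_3) = f(1.695000) = -0.126975
  f(a) × f(c) ≥ 0, new interval: [1.695000, 1.770000]
Iteration 4:
  c_4 = (1.695000 + 1.770000)/2 = 1.732500
  f(c_4) = f(1.732500) = 0.001556
  f(a) × f(c) < 0, new interval: [1.695000, 1.732500]
Iteration 5:
  c_5 = (1.695000 + 1.732500)/2 = 1.713750
  f(c_5) = f(1.713750) = -0.063061
  f(a) × f(c) ≥ 0, new interval: [1.713750, 1.732500]

After 5 iteration(s), the approximation is c_5 = 1.713750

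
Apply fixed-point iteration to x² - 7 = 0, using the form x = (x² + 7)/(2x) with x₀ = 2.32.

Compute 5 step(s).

Equation: x² - 7 = 0
Fixed-point form: x = (x² + 7)/(2x)
x₀ = 2.32

x_1 = g(2.320000) = 2.668621
x_2 = g(2.668621) = 2.645849
x_3 = g(2.645849) = 2.645751
x_4 = g(2.645751) = 2.645751
x_5 = g(2.645751) = 2.645751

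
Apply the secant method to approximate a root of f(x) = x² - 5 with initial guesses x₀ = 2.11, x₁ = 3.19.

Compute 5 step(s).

f(x) = x² - 5
x₀ = 2.11, x₁ = 3.19

Secant formula: x_{n+1} = x_n - f(x_n)(x_n - x_{n-1})/(f(x_n) - f(x_{n-1}))

Iteration 1:
  f(2.110000) = -0.547900
  f(3.190000) = 5.176100
  x_2 = 3.190000 - 5.176100×(3.190000 - 2.110000)/(5.176100 - (-0.547900))
       = 2.213377
Iteration 2:
  f(3.190000) = 5.176100
  f(2.213377) = -0.100961
  x_3 = 2.213377 - (-0.100961)×(2.213377 - 3.190000)/(-0.100961 - 5.176100)
       = 2.232062
Iteration 3:
  f(2.213377) = -0.100961
  f(2.232062) = -0.017899
  x_4 = 2.232062 - (-0.017899)×(2.232062 - 2.213377)/(-0.017899 - (-0.100961))
       = 2.236088
Iteration 4:
  f(2.232062) = -0.017899
  f(2.236088) = 0.000091
  x_5 = 2.236088 - 0.000091×(2.236088 - 2.232062)/(0.000091 - (-0.017899))
       = 2.236068
Iteration 5:
  f(2.236088) = 0.000091
  f(2.236068) = 0.000000
  x_6 = 2.236068 - 0.000000×(2.236068 - 2.236088)/(0.000000 - 0.000091)
       = 2.236068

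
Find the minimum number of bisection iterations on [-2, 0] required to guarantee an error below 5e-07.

We need (b-a)/2^n ≤ 5e-07
(0 - (-2))/2^n ≤ 5e-07
2/2^n ≤ 5e-07
2^n ≥ 4000000
n ≥ log₂(4000000) = 21.93
n ≥ 22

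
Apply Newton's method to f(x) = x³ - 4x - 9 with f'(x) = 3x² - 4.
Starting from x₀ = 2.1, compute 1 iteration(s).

f(x) = x³ - 4x - 9
f'(x) = 3x² - 4
x₀ = 2.1

Newton-Raphson formula: x_{n+1} = x_n - f(x_n)/f'(x_n)

Iteration 1:
  f(2.100000) = -8.139000
  f'(2.100000) = 9.230000
  x_1 = 2.100000 - (-8.139000)/9.230000 = 2.981798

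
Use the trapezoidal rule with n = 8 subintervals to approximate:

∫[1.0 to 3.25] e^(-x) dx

f(x) = e^(-x)
a = 1.0, b = 3.25, n = 8
h = (b - a)/n = 0.281250

Trapezoidal rule: (h/2)[f(x₀) + 2f(x₁) + 2f(x₂) + ... + f(xₙ)]

x_0 = 1.0000, f(x_0) = 0.367879, coefficient = 1
x_1 = 1.2812, f(x_1) = 0.277690, coefficient = 2
x_2 = 1.5625, f(x_2) = 0.209611, coefficient = 2
x_3 = 1.8438, f(x_3) = 0.158223, coefficient = 2
x_4 = 2.1250, f(x_4) = 0.119433, coefficient = 2
x_5 = 2.4062, f(x_5) = 0.090153, coefficient = 2
x_6 = 2.6875, f(x_6) = 0.068051, coefficient = 2
x_7 = 2.9688, f(x_7) = 0.051367, coefficient = 2
x_8 = 3.2500, f(x_8) = 0.038774, coefficient = 1

I ≈ (0.281250/2) × 2.355710 = 0.331272
Exact value: 0.329105
Error: 0.002167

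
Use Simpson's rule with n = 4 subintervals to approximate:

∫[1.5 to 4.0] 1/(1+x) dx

f(x) = 1/(1+x)
a = 1.5, b = 4.0, n = 4
h = (b - a)/n = 0.625000

Simpson's rule: (h/3)[f(x₀) + 4f(x₁) + 2f(x₂) + ... + f(xₙ)]

x_0 = 1.5000, f(x_0) = 0.400000, coefficient = 1
x_1 = 2.1250, f(x_1) = 0.320000, coefficient = 4
x_2 = 2.7500, f(x_2) = 0.266667, coefficient = 2
x_3 = 3.3750, f(x_3) = 0.228571, coefficient = 4
x_4 = 4.0000, f(x_4) = 0.200000, coefficient = 1

I ≈ (0.625000/3) × 3.327619 = 0.693254
Exact value: 0.693147
Error: 0.000107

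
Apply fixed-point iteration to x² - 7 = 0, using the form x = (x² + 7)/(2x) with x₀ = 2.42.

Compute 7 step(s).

Equation: x² - 7 = 0
Fixed-point form: x = (x² + 7)/(2x)
x₀ = 2.42

x_1 = g(2.420000) = 2.656281
x_2 = g(2.656281) = 2.645772
x_3 = g(2.645772) = 2.645751
x_4 = g(2.645751) = 2.645751
x_5 = g(2.645751) = 2.645751
x_6 = g(2.645751) = 2.645751
x_7 = g(2.645751) = 2.645751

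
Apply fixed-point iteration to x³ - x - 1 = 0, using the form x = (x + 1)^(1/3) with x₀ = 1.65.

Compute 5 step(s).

Equation: x³ - x - 1 = 0
Fixed-point form: x = (x + 1)^(1/3)
x₀ = 1.65

x_1 = g(1.650000) = 1.383828
x_2 = g(1.383828) = 1.335852
x_3 = g(1.335852) = 1.326829
x_4 = g(1.326829) = 1.325119
x_5 = g(1.325119) = 1.324794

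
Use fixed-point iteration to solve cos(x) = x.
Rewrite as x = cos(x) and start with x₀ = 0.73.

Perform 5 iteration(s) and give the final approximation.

Equation: cos(x) = x
Fixed-point form: x = cos(x)
x₀ = 0.73

x_1 = g(0.730000) = 0.745174
x_2 = g(0.745174) = 0.734970
x_3 = g(0.734970) = 0.741851
x_4 = g(0.741851) = 0.737219
x_5 = g(0.737219) = 0.740341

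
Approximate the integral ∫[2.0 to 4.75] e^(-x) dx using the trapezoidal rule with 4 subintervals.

f(x) = e^(-x)
a = 2.0, b = 4.75, n = 4
h = (b - a)/n = 0.687500

Trapezoidal rule: (h/2)[f(x₀) + 2f(x₁) + 2f(x₂) + ... + f(xₙ)]

x_0 = 2.0000, f(x_0) = 0.135335, coefficient = 1
x_1 = 2.6875, f(x_1) = 0.068051, coefficient = 2
x_2 = 3.3750, f(x_2) = 0.034218, coefficient = 2
x_3 = 4.0625, f(x_3) = 0.017206, coefficient = 2
x_4 = 4.7500, f(x_4) = 0.008652, coefficient = 1

I ≈ (0.687500/2) × 0.382937 = 0.131635
Exact value: 0.126684
Error: 0.004951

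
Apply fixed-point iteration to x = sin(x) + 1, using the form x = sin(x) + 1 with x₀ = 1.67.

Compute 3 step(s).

Equation: x = sin(x) + 1
Fixed-point form: x = sin(x) + 1
x₀ = 1.67

x_1 = g(1.670000) = 1.995083
x_2 = g(1.995083) = 1.911332
x_3 = g(1.911332) = 1.942576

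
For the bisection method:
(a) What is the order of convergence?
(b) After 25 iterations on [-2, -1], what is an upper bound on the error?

(a) Bisection has linear (order 1) convergence; the error is halved each step.

(b) Error bound = (b-a)/2^n = (-1 - (-2))/2^{25}
    = 1/2^{25}

(a) 1 (linear); (b) error ≤ 2.98e-08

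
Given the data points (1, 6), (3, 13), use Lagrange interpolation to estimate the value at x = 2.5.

Lagrange interpolation formula:
P(x) = Σ yᵢ × Lᵢ(x)
where Lᵢ(x) = Π_{j≠i} (x - xⱼ)/(xᵢ - xⱼ)

L_0(2.5) = (2.5 - 3)/(1 - 3) = 0.250000
L_1(2.5) = (2.5 - 1)/(3 - 1) = 0.750000

P(2.5) = 6×L_0(2.5) + 13×L_1(2.5)
P(2.5) = 11.250000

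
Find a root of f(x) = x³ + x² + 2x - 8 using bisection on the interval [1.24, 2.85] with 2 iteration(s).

f(x) = x³ + x² + 2x - 8
Initial interval: [1.24, 2.85]

Iteration 1:
  c_1 = (1.240000 + 2.850000)/2 = 2.045000
  f(c_1) = f(2.045000) = 8.824266
  f(a) × f(c) < 0, new interval: [1.240000, 2.045000]
Iteration 2:
  c_2 = (1.240000 + 2.045000)/2 = 1.642500
  f(c_2) = f(1.642500) = 2.413953
  f(a) × f(c) < 0, new interval: [1.240000, 1.642500]

After 2 iteration(s), the approximation is c_2 = 1.642500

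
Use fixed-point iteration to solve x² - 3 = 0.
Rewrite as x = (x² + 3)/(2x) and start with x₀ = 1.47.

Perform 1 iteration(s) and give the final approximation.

Equation: x² - 3 = 0
Fixed-point form: x = (x² + 3)/(2x)
x₀ = 1.47

x_1 = g(1.470000) = 1.755408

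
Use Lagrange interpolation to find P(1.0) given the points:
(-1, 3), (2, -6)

Lagrange interpolation formula:
P(x) = Σ yᵢ × Lᵢ(x)
where Lᵢ(x) = Π_{j≠i} (x - xⱼ)/(xᵢ - xⱼ)

L_0(1.0) = (1.0 - 2)/(-1 - 2) = 0.333333
L_1(1.0) = (1.0 - (-1))/(2 - (-1)) = 0.666667

P(1.0) = 3×L_0(1.0) + (-6)×L_1(1.0)
P(1.0) = -3.000000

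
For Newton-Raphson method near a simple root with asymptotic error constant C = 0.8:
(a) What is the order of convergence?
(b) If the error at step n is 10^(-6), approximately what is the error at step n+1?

(a) Newton-Raphson has quadratic (order 2) convergence near simple roots.
    This means |e_{n+1}| ≈ C|e_n|².

(b) With |e_n| = 10^(-6) and C = 0.8:
    |e_{n+1}| ≈ 0.8 × (10^(-6))² = 0.8 × 10^(-12)

(a) 2 (quadratic); (b) |e_{n+1}| ≈ 8.000e-13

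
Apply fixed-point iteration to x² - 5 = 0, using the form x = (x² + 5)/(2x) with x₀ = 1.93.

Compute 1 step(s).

Equation: x² - 5 = 0
Fixed-point form: x = (x² + 5)/(2x)
x₀ = 1.93

x_1 = g(1.930000) = 2.260337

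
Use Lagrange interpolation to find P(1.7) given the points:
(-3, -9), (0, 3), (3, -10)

Lagrange interpolation formula:
P(x) = Σ yᵢ × Lᵢ(x)
where Lᵢ(x) = Π_{j≠i} (x - xⱼ)/(xᵢ - xⱼ)

L_0(1.7) = (1.7 - 0)/(-3 - 0) × (1.7 - 3)/(-3 - 3) = -0.122778
L_1(1.7) = (1.7 - (-3))/(0 - (-3)) × (1.7 - 3)/(0 - 3) = 0.678889
L_2(1.7) = (1.7 - (-3))/(3 - (-3)) × (1.7 - 0)/(3 - 0) = 0.443889

P(1.7) = (-9)×L_0(1.7) + 3×L_1(1.7) + (-10)×L_2(1.7)
P(1.7) = -1.297222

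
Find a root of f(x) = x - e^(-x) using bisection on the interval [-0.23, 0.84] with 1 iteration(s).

f(x) = x - e^(-x)
Initial interval: [-0.23, 0.84]

Iteration 1:
  c_1 = (-0.230000 + 0.840000)/2 = 0.305000
  f(c_1) = f(0.305000) = -0.432123
  f(a) × f(c) ≥ 0, new interval: [0.305000, 0.840000]

After 1 iteration(s), the approximation is c_1 = 0.305000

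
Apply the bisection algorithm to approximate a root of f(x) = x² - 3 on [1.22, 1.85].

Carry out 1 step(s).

f(x) = x² - 3
Initial interval: [1.22, 1.85]

Iteration 1:
  c_1 = (1.220000 + 1.850000)/2 = 1.535000
  f(c_1) = f(1.535000) = -0.643775
  f(a) × f(c) ≥ 0, new interval: [1.535000, 1.850000]

After 1 iteration(s), the approximation is c_1 = 1.535000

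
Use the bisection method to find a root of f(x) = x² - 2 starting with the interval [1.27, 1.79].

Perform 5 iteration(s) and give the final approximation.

f(x) = x² - 2
Initial interval: [1.27, 1.79]

Iteration 1:
  c_1 = (1.270000 + 1.790000)/2 = 1.530000
  f(c_1) = f(1.530000) = 0.340900
  f(a) × f(c) < 0, new interval: [1.270000, 1.530000]
Iteration 2:
  c_2 = (1.270000 + 1.530000)/2 = 1.400000
  f(c_2) = f(1.400000) = -0.040000
  f(a) × f(c) ≥ 0, new interval: [1.400000, 1.530000]
Iteration 3:
  c_3 = (1.400000 + 1.530000)/2 = 1.465000
  f(c_3) = f(1.465000) = 0.146225
  f(a) × f(c) < 0, new interval: [1.400000, 1.465000]
Iteration 4:
  c_4 = (1.400000 + 1.465000)/2 = 1.432500
  f(c_4) = f(1.432500) = 0.052056
  f(a) × f(c) < 0, new interval: [1.400000, 1.432500]
Iteration 5:
  c_5 = (1.400000 + 1.432500)/2 = 1.416250
  f(c_5) = f(1.416250) = 0.005764
  f(a) × f(c) < 0, new interval: [1.400000, 1.416250]

After 5 iteration(s), the approximation is c_5 = 1.416250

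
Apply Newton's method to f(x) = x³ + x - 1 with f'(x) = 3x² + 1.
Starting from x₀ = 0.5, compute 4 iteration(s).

f(x) = x³ + x - 1
f'(x) = 3x² + 1
x₀ = 0.5

Newton-Raphson formula: x_{n+1} = x_n - f(x_n)/f'(x_n)

Iteration 1:
  f(0.500000) = -0.375000
  f'(0.500000) = 1.750000
  x_1 = 0.500000 - (-0.375000)/1.750000 = 0.714286
Iteration 2:
  f(0.714286) = 0.078717
  f'(0.714286) = 2.530612
  x_2 = 0.714286 - 0.078717/2.530612 = 0.683180
Iteration 3:
  f(0.683180) = 0.002043
  f'(0.683180) = 2.400204
  x_3 = 0.683180 - 0.002043/2.400204 = 0.682328
Iteration 4:
  f(0.682328) = 0.000001
  f'(0.682328) = 2.396716
  x_4 = 0.682328 - 0.000001/2.396716 = 0.682328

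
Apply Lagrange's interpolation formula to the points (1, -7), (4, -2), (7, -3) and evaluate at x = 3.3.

Lagrange interpolation formula:
P(x) = Σ yᵢ × Lᵢ(x)
where Lᵢ(x) = Π_{j≠i} (x - xⱼ)/(xᵢ - xⱼ)

L_0(3.3) = (3.3 - 4)/(1 - 4) × (3.3 - 7)/(1 - 7) = 0.143889
L_1(3.3) = (3.3 - 1)/(4 - 1) × (3.3 - 7)/(4 - 7) = 0.945556
L_2(3.3) = (3.3 - 1)/(7 - 1) × (3.3 - 4)/(7 - 4) = -0.089444

P(3.3) = (-7)×L_0(3.3) + (-2)×L_1(3.3) + (-3)×L_2(3.3)
P(3.3) = -2.630000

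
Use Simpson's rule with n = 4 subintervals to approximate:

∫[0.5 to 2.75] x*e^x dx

f(x) = x*e^x
a = 0.5, b = 2.75, n = 4
h = (b - a)/n = 0.562500

Simpson's rule: (h/3)[f(x₀) + 4f(x₁) + 2f(x₂) + ... + f(xₙ)]

x_0 = 0.5000, f(x_0) = 0.824361, coefficient = 1
x_1 = 1.0625, f(x_1) = 3.074446, coefficient = 4
x_2 = 1.6250, f(x_2) = 8.252431, coefficient = 2
x_3 = 2.1875, f(x_3) = 19.496975, coefficient = 4
x_4 = 2.7500, f(x_4) = 43.017238, coefficient = 1

I ≈ (0.562500/3) × 150.632144 = 28.243527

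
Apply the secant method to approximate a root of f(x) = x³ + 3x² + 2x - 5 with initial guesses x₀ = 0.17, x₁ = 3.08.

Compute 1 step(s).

f(x) = x³ + 3x² + 2x - 5
x₀ = 0.17, x₁ = 3.08

Secant formula: x_{n+1} = x_n - f(x_n)(x_n - x_{n-1})/(f(x_n) - f(x_{n-1}))

Iteration 1:
  f(0.170000) = -4.568387
  f(3.080000) = 58.837312
  x_2 = 3.080000 - 58.837312×(3.080000 - 0.170000)/(58.837312 - (-4.568387))
       = 0.379666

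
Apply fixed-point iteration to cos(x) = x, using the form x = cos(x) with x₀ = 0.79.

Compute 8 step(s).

Equation: cos(x) = x
Fixed-point form: x = cos(x)
x₀ = 0.79

x_1 = g(0.790000) = 0.703845
x_2 = g(0.703845) = 0.762359
x_3 = g(0.762359) = 0.723209
x_4 = g(0.723209) = 0.749686
x_5 = g(0.749686) = 0.731903
x_6 = g(0.731903) = 0.743904
x_7 = g(0.743904) = 0.735830
x_8 = g(0.735830) = 0.741274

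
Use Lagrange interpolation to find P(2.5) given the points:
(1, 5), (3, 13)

Lagrange interpolation formula:
P(x) = Σ yᵢ × Lᵢ(x)
where Lᵢ(x) = Π_{j≠i} (x - xⱼ)/(xᵢ - xⱼ)

L_0(2.5) = (2.5 - 3)/(1 - 3) = 0.250000
L_1(2.5) = (2.5 - 1)/(3 - 1) = 0.750000

P(2.5) = 5×L_0(2.5) + 13×L_1(2.5)
P(2.5) = 11.000000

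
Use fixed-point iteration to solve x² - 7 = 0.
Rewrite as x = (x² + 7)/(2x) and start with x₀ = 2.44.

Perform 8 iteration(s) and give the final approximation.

Equation: x² - 7 = 0
Fixed-point form: x = (x² + 7)/(2x)
x₀ = 2.44

x_1 = g(2.440000) = 2.654426
x_2 = g(2.654426) = 2.645765
x_3 = g(2.645765) = 2.645751
x_4 = g(2.645751) = 2.645751
x_5 = g(2.645751) = 2.645751
x_6 = g(2.645751) = 2.645751
x_7 = g(2.645751) = 2.645751
x_8 = g(2.645751) = 2.645751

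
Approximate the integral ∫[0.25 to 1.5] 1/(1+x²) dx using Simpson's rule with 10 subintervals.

f(x) = 1/(1+x²)
a = 0.25, b = 1.5, n = 10
h = (b - a)/n = 0.125000

Simpson's rule: (h/3)[f(x₀) + 4f(x₁) + 2f(x₂) + ... + f(xₙ)]

x_0 = 0.2500, f(x_0) = 0.941176, coefficient = 1
x_1 = 0.3750, f(x_1) = 0.876712, coefficient = 4
x_2 = 0.5000, f(x_2) = 0.800000, coefficient = 2
x_3 = 0.6250, f(x_3) = 0.719101, coefficient = 4
x_4 = 0.7500, f(x_4) = 0.640000, coefficient = 2
x_5 = 0.8750, f(x_5) = 0.566372, coefficient = 4
x_6 = 1.0000, f(x_6) = 0.500000, coefficient = 2
x_7 = 1.1250, f(x_7) = 0.441379, coefficient = 4
x_8 = 1.2500, f(x_8) = 0.390244, coefficient = 2
x_9 = 1.3750, f(x_9) = 0.345946, coefficient = 4
x_10 = 1.5000, f(x_10) = 0.307692, coefficient = 1

I ≈ (0.125000/3) × 17.707398 = 0.737808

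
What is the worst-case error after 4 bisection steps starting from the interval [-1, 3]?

Bisection error bound: |error| ≤ (b-a)/2^n
|error| ≤ (3 - (-1))/2^4 = 4/2^4
|error| ≤ 0.2500000000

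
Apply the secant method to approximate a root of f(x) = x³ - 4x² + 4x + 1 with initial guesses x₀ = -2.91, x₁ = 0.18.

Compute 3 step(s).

f(x) = x³ - 4x² + 4x + 1
x₀ = -2.91, x₁ = 0.18

Secant formula: x_{n+1} = x_n - f(x_n)(x_n - x_{n-1})/(f(x_n) - f(x_{n-1}))

Iteration 1:
  f(-2.910000) = -69.154571
  f(0.180000) = 1.596232
  x_2 = 0.180000 - 1.596232×(0.180000 - (-2.910000))/(1.596232 - (-69.154571))
       = 0.110285
Iteration 2:
  f(0.180000) = 1.596232
  f(0.110285) = 1.393832
  x_3 = 0.110285 - 1.393832×(0.110285 - 0.180000)/(1.393832 - 1.596232)
       = -0.369804
Iteration 3:
  f(0.110285) = 1.393832
  f(-0.369804) = -1.076812
  x_4 = -0.369804 - (-1.076812)×(-0.369804 - 0.110285)/(-1.076812 - 1.393832)
       = -0.160561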